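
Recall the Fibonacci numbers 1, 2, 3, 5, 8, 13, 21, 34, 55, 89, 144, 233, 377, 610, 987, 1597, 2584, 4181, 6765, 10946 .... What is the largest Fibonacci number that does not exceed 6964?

6765

6765 ≤ 6964 < 10946, so the largest Fibonacci number not exceeding 6964 is 6765.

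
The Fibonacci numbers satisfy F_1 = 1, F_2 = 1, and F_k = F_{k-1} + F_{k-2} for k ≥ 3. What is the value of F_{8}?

21

F_{2} = F_{1} + F_{0} = 1 + 0 = 1
F_{3} = F_{2} + F_{1} = 1 + 1 = 2
F_{4} = F_{3} + F_{2} = 2 + 1 = 3
F_{5} = F_{4} + F_{3} = 3 + 2 = 5
F_{6} = F_{5} + F_{4} = 5 + 3 = 8
F_{7} = F_{6} + F_{5} = 8 + 5 = 13
F_{8} = F_{7} + F_{6} = 13 + 8 = 21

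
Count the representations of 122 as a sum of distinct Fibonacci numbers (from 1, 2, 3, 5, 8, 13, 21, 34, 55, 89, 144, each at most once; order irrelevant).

2

Each representation comes from the Zeckendorf form by replacing some F_k with F_{k−1} + F_{k−2} where possible.
122 = 89+21+8+3+1 = 55+34+21+8+3+1 — 2 representations.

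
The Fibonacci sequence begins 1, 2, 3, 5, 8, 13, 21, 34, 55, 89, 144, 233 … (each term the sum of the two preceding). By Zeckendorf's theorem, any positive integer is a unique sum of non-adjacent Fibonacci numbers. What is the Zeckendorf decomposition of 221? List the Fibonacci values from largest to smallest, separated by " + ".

221: greatest Fibonacci not exceeding it is 144, leaving 77
77: greatest Fibonacci not exceeding it is 55, leaving 22
22: greatest Fibonacci not exceeding it is 21, leaving 1
1: greatest Fibonacci not exceeding it is 1, leaving 0
So 221 = 144 + 55 + 21 + 1, with no two terms consecutive in the sequence.

144 + 55 + 21 + 1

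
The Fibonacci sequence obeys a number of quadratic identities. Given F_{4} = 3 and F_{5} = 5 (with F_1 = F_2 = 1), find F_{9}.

34

By F_{2k+1} = F_k² + F_{k+1}²: F_{9} = 3² + 5² = 9 + 25 = 34.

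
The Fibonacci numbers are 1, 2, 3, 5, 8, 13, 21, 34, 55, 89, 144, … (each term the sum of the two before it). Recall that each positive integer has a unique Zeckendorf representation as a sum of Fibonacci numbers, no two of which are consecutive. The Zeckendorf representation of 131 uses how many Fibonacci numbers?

take 89 (≤ 131); 131 − 89 = 42
take 34 (≤ 42); 42 − 34 = 8
take 8 (≤ 8); 8 − 8 = 0
131 = 89 + 34 + 8, which has 3 terms.

3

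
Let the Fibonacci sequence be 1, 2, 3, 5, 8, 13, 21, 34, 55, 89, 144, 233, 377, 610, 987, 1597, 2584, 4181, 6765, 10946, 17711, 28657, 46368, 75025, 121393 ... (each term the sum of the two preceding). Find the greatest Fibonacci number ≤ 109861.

75025 ≤ 109861 < 121393, so the largest Fibonacci number not exceeding 109861 is 75025.

75025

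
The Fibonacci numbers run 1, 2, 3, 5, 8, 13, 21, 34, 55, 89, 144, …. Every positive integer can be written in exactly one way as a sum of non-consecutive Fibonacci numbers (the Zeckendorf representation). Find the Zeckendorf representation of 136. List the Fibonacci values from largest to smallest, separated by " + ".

Repeatedly subtract the largest Fibonacci number that fits:
subtract 89 from 136: 47 remains
subtract 34 from 47: 13 remains
subtract 13 from 13: 0 remains
So 136 = 89 + 34 + 13, with no two terms consecutive in the sequence.

89 + 34 + 13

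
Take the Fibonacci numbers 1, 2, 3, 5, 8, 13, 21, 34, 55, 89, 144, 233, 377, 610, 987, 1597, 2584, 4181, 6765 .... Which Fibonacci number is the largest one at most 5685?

4181

4181 ≤ 5685 < 6765, so the largest Fibonacci number not exceeding 5685 is 4181.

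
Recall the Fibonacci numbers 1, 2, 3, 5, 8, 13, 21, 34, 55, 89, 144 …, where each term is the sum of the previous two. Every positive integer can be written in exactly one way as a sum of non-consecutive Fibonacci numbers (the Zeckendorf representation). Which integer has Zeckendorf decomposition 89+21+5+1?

116

89+21+5+1 = 116.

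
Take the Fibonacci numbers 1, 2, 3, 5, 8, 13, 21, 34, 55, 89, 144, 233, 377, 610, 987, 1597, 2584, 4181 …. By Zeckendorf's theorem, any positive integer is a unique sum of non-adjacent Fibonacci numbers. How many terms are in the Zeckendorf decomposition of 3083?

Greedy algorithm:
take 2584 (≤ 3083); 3083 − 2584 = 499
take 377 (≤ 499); 499 − 377 = 122
take 89 (≤ 122); 122 − 89 = 33
take 21 (≤ 33); 33 − 21 = 12
take 8 (≤ 12); 12 − 8 = 4
take 3 (≤ 4); 4 − 3 = 1
take 1 (≤ 1); 1 − 1 = 0
3083 = 2584 + 377 + 89 + 21 + 8 + 3 + 1, which has 7 terms.

7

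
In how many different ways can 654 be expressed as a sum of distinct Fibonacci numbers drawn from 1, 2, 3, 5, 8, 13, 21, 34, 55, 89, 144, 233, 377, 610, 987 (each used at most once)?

14

654 = 610+34+8+2 = 610+34+5+3+2 = 610+21+13+8+2 = 377+233+34+8+2 = 610+21+13+5+3+2 = … (9 more), for 14 in all.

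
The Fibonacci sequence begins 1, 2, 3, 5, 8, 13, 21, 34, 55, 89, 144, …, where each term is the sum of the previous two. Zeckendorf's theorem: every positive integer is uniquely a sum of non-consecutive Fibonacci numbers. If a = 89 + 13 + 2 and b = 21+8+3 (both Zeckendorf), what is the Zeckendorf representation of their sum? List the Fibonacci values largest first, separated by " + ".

89 + 34 + 13

The two numbers are 104 and 32, so their sum is 136.
Repeatedly subtract the largest Fibonacci number that fits:
136 − 89 = 47
47 − 34 = 13
13 − 13 = 0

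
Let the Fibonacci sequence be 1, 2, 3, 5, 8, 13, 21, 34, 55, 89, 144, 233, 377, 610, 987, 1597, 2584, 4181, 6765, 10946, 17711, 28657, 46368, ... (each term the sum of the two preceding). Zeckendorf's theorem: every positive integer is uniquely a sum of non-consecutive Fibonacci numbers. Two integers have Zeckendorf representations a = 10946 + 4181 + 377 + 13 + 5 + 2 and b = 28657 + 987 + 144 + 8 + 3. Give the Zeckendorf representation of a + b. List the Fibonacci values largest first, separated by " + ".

28657 + 10946 + 4181 + 987 + 377 + 144 + 21 + 8 + 2

The two numbers are 15524 and 29799, so their sum is 45323.
Greedily peel off the largest Fibonacci term at each step:
largest Fibonacci ≤ 45323 is 28657; 45323 − 28657 = 16666
largest Fibonacci ≤ 16666 is 10946; 16666 − 10946 = 5720
largest Fibonacci ≤ 5720 is 4181; 5720 − 4181 = 1539
largest Fibonacci ≤ 1539 is 987; 1539 − 987 = 552
largest Fibonacci ≤ 552 is 377; 552 − 377 = 175
largest Fibonacci ≤ 175 is 144; 175 − 144 = 31
largest Fibonacci ≤ 31 is 21; 31 − 21 = 10
largest Fibonacci ≤ 10 is 8; 10 − 8 = 2
largest Fibonacci ≤ 2 is 2; 2 − 2 = 0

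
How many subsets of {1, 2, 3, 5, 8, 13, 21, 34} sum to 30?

30 = 21+8+1 = 21+5+3+1 = 13+8+5+3+1 — 3 representations.

3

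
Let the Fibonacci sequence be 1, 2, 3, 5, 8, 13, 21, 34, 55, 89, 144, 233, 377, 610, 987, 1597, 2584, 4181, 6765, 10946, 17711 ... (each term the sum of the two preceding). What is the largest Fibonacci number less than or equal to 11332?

10946 ≤ 11332 < 17711, so the largest Fibonacci number not exceeding 11332 is 10946.

10946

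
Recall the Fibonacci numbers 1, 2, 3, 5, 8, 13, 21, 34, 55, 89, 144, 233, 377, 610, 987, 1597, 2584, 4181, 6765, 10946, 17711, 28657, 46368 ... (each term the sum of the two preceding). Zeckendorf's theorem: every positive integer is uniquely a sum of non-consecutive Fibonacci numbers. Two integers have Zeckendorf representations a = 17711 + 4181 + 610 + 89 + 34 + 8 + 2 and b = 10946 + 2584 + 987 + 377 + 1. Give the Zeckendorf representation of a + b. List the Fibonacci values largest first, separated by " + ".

The two numbers are 22635 and 14895, so their sum is 37530.
Repeatedly subtract the largest Fibonacci number that fits:
take 28657 (≤ 37530); 37530 − 28657 = 8873
take 6765 (≤ 8873); 8873 − 6765 = 2108
take 1597 (≤ 2108); 2108 − 1597 = 511
take 377 (≤ 511); 511 − 377 = 134
take 89 (≤ 134); 134 − 89 = 45
take 34 (≤ 45); 45 − 34 = 11
take 8 (≤ 11); 11 − 8 = 3
take 3 (≤ 3); 3 − 3 = 0

28657 + 6765 + 1597 + 377 + 89 + 34 + 8 + 3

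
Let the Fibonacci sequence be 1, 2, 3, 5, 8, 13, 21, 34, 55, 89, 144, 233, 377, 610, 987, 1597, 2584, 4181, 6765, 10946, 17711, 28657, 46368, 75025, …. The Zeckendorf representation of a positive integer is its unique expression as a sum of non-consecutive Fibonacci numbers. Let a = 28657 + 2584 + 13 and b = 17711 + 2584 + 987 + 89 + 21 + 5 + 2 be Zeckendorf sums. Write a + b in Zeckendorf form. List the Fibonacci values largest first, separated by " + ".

The two numbers are 31254 and 21399, so their sum is 52653.
take 46368 (≤ 52653); 52653 − 46368 = 6285
take 4181 (≤ 6285); 6285 − 4181 = 2104
take 1597 (≤ 2104); 2104 − 1597 = 507
take 377 (≤ 507); 507 − 377 = 130
take 89 (≤ 130); 130 − 89 = 41
take 34 (≤ 41); 41 − 34 = 7
take 5 (≤ 7); 7 − 5 = 2
take 2 (≤ 2); 2 − 2 = 0

46368 + 4181 + 1597 + 377 + 89 + 34 + 5 + 2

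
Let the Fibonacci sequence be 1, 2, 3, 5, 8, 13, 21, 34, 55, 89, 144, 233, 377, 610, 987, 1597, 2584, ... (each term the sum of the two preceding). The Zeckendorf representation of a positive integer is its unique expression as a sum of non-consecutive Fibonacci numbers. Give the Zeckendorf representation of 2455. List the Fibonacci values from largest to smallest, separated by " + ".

1597 + 610 + 233 + 13 + 2

Repeatedly subtract the largest Fibonacci number that fits:
1597 ≤ 2455 < 2584, so take 1597; remainder 858
610 ≤ 858 < 987, so take 610; remainder 248
233 ≤ 248 < 377, so take 233; remainder 15
13 ≤ 15 < 21, so take 13; remainder 2
2 ≤ 2 < 3, so take 2; remainder 0
So 2455 = 1597 + 610 + 233 + 13 + 2, with no two terms consecutive in the sequence.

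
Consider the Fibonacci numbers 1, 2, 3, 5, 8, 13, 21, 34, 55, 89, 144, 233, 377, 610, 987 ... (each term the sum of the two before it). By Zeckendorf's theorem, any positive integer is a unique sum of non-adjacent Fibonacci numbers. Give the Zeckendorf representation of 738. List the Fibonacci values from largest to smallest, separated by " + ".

largest Fibonacci ≤ 738 is 610; 738 − 610 = 128
largest Fibonacci ≤ 128 is 89; 128 − 89 = 39
largest Fibonacci ≤ 39 is 34; 39 − 34 = 5
largest Fibonacci ≤ 5 is 5; 5 − 5 = 0
So 738 = 610 + 89 + 34 + 5, with no two terms consecutive in the sequence.

610 + 89 + 34 + 5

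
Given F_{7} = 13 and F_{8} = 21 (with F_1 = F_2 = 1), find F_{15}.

By F_{2k+1} = F_k² + F_{k+1}²: F_{15} = 13² + 21² = 169 + 441 = 610.

610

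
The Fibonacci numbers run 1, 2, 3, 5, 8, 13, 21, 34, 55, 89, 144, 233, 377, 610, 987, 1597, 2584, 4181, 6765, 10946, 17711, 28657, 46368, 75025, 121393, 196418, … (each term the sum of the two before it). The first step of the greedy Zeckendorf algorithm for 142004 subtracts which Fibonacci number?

121393

121393 ≤ 142004 < 196418, so the largest Fibonacci number not exceeding 142004 is 121393.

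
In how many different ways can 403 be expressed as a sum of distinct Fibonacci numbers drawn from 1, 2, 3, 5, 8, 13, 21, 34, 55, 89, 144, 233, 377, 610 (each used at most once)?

Starting from the Zeckendorf form and repeatedly splitting a term F_k into F_{k−1} + F_{k−2} (when neither is already used) reaches every representation.
403 = 377+21+5 = 377+21+3+2 = 377+13+8+5 = … (11 more), for 14 in all.

14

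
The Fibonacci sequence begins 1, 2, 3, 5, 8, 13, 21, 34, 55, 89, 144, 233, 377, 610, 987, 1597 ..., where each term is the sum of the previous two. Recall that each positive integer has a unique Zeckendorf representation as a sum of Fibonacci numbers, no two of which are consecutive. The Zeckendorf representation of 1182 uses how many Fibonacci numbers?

6

1182: greatest Fibonacci not exceeding it is 987, leaving 195
195: greatest Fibonacci not exceeding it is 144, leaving 51
51: greatest Fibonacci not exceeding it is 34, leaving 17
17: greatest Fibonacci not exceeding it is 13, leaving 4
4: greatest Fibonacci not exceeding it is 3, leaving 1
1: greatest Fibonacci not exceeding it is 1, leaving 0
1182 = 987 + 144 + 34 + 13 + 3 + 1, which has 6 terms.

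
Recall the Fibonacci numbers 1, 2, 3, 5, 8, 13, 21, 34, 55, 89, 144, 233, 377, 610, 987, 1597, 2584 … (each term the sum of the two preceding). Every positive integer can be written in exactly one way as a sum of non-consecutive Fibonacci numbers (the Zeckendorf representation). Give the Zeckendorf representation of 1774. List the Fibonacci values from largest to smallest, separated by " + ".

Repeatedly subtract the largest Fibonacci number that fits:
1774 − 1597 = 177
177 − 144 = 33
33 − 21 = 12
12 − 8 = 4
4 − 3 = 1
1 − 1 = 0
So 1774 = 1597 + 144 + 21 + 8 + 3 + 1, with no two terms consecutive in the sequence.

1597 + 144 + 21 + 8 + 3 + 1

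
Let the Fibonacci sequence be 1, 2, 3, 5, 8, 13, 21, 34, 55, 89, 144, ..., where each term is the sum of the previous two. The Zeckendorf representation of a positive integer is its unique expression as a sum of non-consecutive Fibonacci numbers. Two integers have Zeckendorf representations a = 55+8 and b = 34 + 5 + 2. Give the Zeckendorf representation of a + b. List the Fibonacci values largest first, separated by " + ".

The two numbers are 63 and 41, so their sum is 104.
89 ≤ 104 < 144, so take 89; remainder 15
13 ≤ 15 < 21, so take 13; remainder 2
2 ≤ 2 < 3, so take 2; remainder 0

89 + 13 + 2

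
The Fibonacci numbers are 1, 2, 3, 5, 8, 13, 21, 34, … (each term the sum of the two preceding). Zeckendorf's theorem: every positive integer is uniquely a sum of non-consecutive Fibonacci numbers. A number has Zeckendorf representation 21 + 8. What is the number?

29

21 + 8 = 29.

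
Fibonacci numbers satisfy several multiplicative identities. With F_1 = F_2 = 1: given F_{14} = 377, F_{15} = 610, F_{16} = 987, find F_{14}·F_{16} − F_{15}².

-1

377·987 − 610² = 372099 − 372100 = -1. (Cassini's identity: F_{k−1}F_{k+1} − F_k² = (−1)^k.)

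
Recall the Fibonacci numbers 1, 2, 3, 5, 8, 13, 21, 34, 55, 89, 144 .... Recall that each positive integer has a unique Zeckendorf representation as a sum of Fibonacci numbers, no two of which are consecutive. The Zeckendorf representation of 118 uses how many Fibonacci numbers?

118 − 89 = 29
29 − 21 = 8
8 − 8 = 0
118 = 89 + 21 + 8, which has 3 terms.

3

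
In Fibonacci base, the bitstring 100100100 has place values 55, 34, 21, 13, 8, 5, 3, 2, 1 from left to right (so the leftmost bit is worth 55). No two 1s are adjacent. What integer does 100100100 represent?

Summing the place values of the 1 bits: 55 + 13 + 3 = 71.

71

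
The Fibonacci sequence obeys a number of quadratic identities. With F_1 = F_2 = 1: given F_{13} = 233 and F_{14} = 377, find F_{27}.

By F_{2k+1} = F_k² + F_{k+1}²: F_{27} = 233² + 377² = 54289 + 142129 = 196418.

196418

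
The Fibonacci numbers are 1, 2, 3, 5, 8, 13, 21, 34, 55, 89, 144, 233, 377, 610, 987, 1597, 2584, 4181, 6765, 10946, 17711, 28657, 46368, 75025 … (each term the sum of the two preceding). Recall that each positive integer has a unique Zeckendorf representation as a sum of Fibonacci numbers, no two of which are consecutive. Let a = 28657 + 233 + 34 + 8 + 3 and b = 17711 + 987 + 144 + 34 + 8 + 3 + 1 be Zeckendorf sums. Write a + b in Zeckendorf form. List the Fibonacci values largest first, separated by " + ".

The two numbers are 28935 and 18888, so their sum is 47823.
Greedy algorithm:
47823 − 46368 = 1455
1455 − 987 = 468
468 − 377 = 91
91 − 89 = 2
2 − 2 = 0

46368 + 987 + 377 + 89 + 2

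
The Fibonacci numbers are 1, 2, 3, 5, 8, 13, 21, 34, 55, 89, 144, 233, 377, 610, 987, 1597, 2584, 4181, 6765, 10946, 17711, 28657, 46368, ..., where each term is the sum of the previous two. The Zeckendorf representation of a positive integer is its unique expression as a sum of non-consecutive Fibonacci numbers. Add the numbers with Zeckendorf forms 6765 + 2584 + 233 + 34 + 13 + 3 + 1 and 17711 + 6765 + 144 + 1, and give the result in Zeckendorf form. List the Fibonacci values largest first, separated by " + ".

The two numbers are 9633 and 24621, so their sum is 34254.
Repeatedly subtract the largest Fibonacci number that fits:
34254 − 28657 = 5597
5597 − 4181 = 1416
1416 − 987 = 429
429 − 377 = 52
52 − 34 = 18
18 − 13 = 5
5 − 5 = 0

28657 + 4181 + 987 + 377 + 34 + 13 + 5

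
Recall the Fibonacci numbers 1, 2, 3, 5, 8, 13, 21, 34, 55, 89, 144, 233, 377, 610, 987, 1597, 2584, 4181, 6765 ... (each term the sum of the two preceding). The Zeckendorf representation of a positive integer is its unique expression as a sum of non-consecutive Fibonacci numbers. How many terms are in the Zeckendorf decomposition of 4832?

5

largest Fibonacci ≤ 4832 is 4181; 4832 − 4181 = 651
largest Fibonacci ≤ 651 is 610; 651 − 610 = 41
largest Fibonacci ≤ 41 is 34; 41 − 34 = 7
largest Fibonacci ≤ 7 is 5; 7 − 5 = 2
largest Fibonacci ≤ 2 is 2; 2 − 2 = 0
4832 = 4181 + 610 + 34 + 5 + 2, which has 5 terms.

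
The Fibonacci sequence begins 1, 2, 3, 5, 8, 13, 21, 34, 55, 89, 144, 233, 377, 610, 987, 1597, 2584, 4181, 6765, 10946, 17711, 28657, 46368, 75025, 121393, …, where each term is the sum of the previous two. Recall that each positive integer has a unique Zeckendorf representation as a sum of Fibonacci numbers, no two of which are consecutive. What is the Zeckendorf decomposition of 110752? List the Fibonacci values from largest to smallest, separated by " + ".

Greedy algorithm:
110752 − 75025 = 35727
35727 − 28657 = 7070
7070 − 6765 = 305
305 − 233 = 72
72 − 55 = 17
17 − 13 = 4
4 − 3 = 1
1 − 1 = 0
So 110752 = 75025 + 28657 + 6765 + 233 + 55 + 13 + 3 + 1, with no two terms consecutive in the sequence.

75025 + 28657 + 6765 + 233 + 55 + 13 + 3 + 1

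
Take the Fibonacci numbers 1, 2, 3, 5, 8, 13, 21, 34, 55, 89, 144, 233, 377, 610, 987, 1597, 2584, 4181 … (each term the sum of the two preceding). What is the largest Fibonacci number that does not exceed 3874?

2584 ≤ 3874 < 4181, so the largest Fibonacci number not exceeding 3874 is 2584.

2584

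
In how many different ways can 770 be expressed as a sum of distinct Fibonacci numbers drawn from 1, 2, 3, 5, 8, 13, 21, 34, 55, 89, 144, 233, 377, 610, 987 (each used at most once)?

Starting from the Zeckendorf form and repeatedly splitting a term F_k into F_{k−1} + F_{k−2} (when neither is already used) reaches every representation.
770 = 610+144+13+3 = 610+144+13+2+1 = 610+144+8+5+3 = 610+89+55+13+3 = … (20 more), for 24 in all.

24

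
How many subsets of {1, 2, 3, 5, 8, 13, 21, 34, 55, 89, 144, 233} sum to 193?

6

193 = 144+34+13+2 = 144+34+8+5+2 = 89+55+34+13+2 = 144+21+13+8+5+2 = 89+55+34+8+5+2 = … (1 more), for 6 in all.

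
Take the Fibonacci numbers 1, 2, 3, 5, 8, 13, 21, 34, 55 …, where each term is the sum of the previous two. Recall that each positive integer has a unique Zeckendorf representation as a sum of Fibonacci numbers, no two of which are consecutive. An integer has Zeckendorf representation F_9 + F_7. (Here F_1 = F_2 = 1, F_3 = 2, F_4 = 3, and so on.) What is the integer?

47

F_9 + F_7 = 34 + 13 = 47.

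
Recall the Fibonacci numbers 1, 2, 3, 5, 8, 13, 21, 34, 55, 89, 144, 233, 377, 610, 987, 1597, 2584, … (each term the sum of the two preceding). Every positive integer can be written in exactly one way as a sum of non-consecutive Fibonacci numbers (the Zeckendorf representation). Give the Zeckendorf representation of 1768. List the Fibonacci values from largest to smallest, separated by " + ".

Repeatedly subtract the largest Fibonacci number that fits:
largest Fibonacci ≤ 1768 is 1597; 1768 − 1597 = 171
largest Fibonacci ≤ 171 is 144; 171 − 144 = 27
largest Fibonacci ≤ 27 is 21; 27 − 21 = 6
largest Fibonacci ≤ 6 is 5; 6 − 5 = 1
largest Fibonacci ≤ 1 is 1; 1 − 1 = 0
So 1768 = 1597 + 144 + 21 + 5 + 1, with no two terms consecutive in the sequence.

1597 + 144 + 21 + 5 + 1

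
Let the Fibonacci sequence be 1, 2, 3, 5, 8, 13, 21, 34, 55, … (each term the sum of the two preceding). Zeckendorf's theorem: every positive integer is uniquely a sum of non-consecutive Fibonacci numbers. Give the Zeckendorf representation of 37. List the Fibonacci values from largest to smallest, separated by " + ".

34 + 3

Greedily peel off the largest Fibonacci term at each step:
37 − 34 = 3
3 − 3 = 0
So 37 = 34 + 3, with no two terms consecutive in the sequence.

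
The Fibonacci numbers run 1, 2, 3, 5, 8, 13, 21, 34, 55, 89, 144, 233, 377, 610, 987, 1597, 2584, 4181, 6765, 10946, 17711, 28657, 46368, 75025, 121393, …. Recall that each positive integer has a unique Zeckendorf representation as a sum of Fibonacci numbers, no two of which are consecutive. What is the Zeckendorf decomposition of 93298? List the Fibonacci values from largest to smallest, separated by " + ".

75025 + 17711 + 377 + 144 + 34 + 5 + 2

Greedy algorithm:
largest Fibonacci ≤ 93298 is 75025; 93298 − 75025 = 18273
largest Fibonacci ≤ 18273 is 17711; 18273 − 17711 = 562
largest Fibonacci ≤ 562 is 377; 562 − 377 = 185
largest Fibonacci ≤ 185 is 144; 185 − 144 = 41
largest Fibonacci ≤ 41 is 34; 41 − 34 = 7
largest Fibonacci ≤ 7 is 5; 7 − 5 = 2
largest Fibonacci ≤ 2 is 2; 2 − 2 = 0
So 93298 = 75025 + 17711 + 377 + 144 + 34 + 5 + 2, with no two terms consecutive in the sequence.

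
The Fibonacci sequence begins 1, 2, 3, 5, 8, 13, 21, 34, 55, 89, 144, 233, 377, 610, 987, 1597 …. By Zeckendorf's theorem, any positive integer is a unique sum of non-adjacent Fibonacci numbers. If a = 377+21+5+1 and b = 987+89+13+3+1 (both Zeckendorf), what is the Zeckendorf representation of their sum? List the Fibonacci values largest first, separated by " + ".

The two numbers are 404 and 1093, so their sum is 1497.
take 987 (≤ 1497); 1497 − 987 = 510
take 377 (≤ 510); 510 − 377 = 133
take 89 (≤ 133); 133 − 89 = 44
take 34 (≤ 44); 44 − 34 = 10
take 8 (≤ 10); 10 − 8 = 2
take 2 (≤ 2); 2 − 2 = 0

987 + 377 + 89 + 34 + 8 + 2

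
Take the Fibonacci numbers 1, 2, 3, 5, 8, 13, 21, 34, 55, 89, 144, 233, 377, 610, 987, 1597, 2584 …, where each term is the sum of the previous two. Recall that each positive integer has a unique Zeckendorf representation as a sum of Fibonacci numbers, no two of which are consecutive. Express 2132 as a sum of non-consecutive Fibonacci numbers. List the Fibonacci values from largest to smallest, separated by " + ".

1597 + 377 + 144 + 13 + 1

take 1597 (≤ 2132); 2132 − 1597 = 535
take 377 (≤ 535); 535 − 377 = 158
take 144 (≤ 158); 158 − 144 = 14
take 13 (≤ 14); 14 − 13 = 1
take 1 (≤ 1); 1 − 1 = 0
So 2132 = 1597 + 377 + 144 + 13 + 1, with no two terms consecutive in the sequence.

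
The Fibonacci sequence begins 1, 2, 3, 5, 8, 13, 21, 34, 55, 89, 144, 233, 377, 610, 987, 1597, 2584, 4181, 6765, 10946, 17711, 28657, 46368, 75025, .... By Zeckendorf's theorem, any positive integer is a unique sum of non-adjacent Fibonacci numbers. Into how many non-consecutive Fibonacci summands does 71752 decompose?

8

subtract 46368 from 71752: 25384 remains
subtract 17711 from 25384: 7673 remains
subtract 6765 from 7673: 908 remains
subtract 610 from 908: 298 remains
subtract 233 from 298: 65 remains
subtract 55 from 65: 10 remains
subtract 8 from 10: 2 remains
subtract 2 from 2: 0 remains
71752 = 46368 + 17711 + 6765 + 610 + 233 + 55 + 8 + 2, which has 8 terms.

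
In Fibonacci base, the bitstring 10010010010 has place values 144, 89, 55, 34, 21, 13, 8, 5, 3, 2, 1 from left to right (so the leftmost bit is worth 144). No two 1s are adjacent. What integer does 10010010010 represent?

Summing the place values of the 1 bits: 144 + 34 + 8 + 2 = 188.

188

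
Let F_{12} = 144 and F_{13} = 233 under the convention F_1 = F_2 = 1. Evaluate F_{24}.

46368

By the doubling identity F_{2k} = F_k(2F_{k+1} − F_k): F_{24} = 144·(2·233 − 144) = 144·322 = 46368.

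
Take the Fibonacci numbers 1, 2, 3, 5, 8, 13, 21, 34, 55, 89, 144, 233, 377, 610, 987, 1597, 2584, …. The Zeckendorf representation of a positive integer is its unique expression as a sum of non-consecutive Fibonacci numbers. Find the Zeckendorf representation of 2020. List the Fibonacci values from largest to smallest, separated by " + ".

Greedily peel off the largest Fibonacci term at each step:
subtract 1597 from 2020: 423 remains
subtract 377 from 423: 46 remains
subtract 34 from 46: 12 remains
subtract 8 from 12: 4 remains
subtract 3 from 4: 1 remains
subtract 1 from 1: 0 remains
So 2020 = 1597 + 377 + 34 + 8 + 3 + 1, with no two terms consecutive in the sequence.

1597 + 377 + 34 + 8 + 3 + 1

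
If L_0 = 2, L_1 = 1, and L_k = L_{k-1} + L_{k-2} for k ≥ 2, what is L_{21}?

Iterating the recurrence up to L_{15} = 1364 and L_{14} = 843:
L_{16} = L_{15} + L_{14} = 1364 + 843 = 2207
L_{17} = L_{16} + L_{15} = 2207 + 1364 = 3571
L_{18} = L_{17} + L_{16} = 3571 + 2207 = 5778
L_{19} = L_{18} + L_{17} = 5778 + 3571 = 9349
L_{20} = L_{19} + L_{18} = 9349 + 5778 = 15127
L_{21} = L_{20} + L_{19} = 15127 + 9349 = 24476

24476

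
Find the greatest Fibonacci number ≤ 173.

144

144 ≤ 173 < 233, so the largest Fibonacci number not exceeding 173 is 144.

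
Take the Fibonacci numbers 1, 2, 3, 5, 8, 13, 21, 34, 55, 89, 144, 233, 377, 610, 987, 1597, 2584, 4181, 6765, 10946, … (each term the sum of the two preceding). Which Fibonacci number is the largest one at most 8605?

6765

6765 ≤ 8605 < 10946, so the largest Fibonacci number not exceeding 8605 is 6765.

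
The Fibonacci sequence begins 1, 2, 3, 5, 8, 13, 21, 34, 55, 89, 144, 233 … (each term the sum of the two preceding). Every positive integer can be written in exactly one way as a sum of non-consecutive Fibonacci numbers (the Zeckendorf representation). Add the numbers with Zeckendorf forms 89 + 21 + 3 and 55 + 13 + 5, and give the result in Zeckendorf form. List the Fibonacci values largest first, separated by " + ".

144 + 34 + 8

The two numbers are 113 and 73, so their sum is 186.
Greedy algorithm:
take 144 (≤ 186); 186 − 144 = 42
take 34 (≤ 42); 42 − 34 = 8
take 8 (≤ 8); 8 − 8 = 0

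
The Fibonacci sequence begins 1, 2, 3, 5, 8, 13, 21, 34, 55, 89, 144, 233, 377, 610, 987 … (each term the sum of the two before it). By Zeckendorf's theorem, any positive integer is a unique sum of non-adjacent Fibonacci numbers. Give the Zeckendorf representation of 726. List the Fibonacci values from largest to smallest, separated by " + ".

take 610 (≤ 726); 726 − 610 = 116
take 89 (≤ 116); 116 − 89 = 27
take 21 (≤ 27); 27 − 21 = 6
take 5 (≤ 6); 6 − 5 = 1
take 1 (≤ 1); 1 − 1 = 0
So 726 = 610 + 89 + 21 + 5 + 1, with no two terms consecutive in the sequence.

610 + 89 + 21 + 5 + 1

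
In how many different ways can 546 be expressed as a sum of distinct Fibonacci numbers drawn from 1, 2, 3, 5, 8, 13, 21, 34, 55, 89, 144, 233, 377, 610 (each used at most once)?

546 = 377+144+21+3+1 = 377+144+13+8+3+1 = 377+89+55+21+3+1 = 377+89+55+13+8+3+1 = 233+144+89+55+21+3+1 = … (3 more), for 8 in all.

8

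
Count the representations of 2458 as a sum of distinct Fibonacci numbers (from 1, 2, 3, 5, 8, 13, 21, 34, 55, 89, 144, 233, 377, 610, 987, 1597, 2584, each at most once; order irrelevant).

24

Each representation comes from the Zeckendorf form by replacing some F_k with F_{k−1} + F_{k−2} where possible.
2458 = 1597+610+233+13+5 = 1597+610+233+13+3+2 = 1597+610+144+89+13+5 = … (21 more), for 24 in all.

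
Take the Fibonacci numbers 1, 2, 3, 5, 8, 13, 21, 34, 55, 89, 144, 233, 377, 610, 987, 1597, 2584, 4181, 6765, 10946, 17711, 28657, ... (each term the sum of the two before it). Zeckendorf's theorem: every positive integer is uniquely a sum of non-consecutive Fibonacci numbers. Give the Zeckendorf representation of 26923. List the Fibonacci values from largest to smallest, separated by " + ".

26923: greatest Fibonacci not exceeding it is 17711, leaving 9212
9212: greatest Fibonacci not exceeding it is 6765, leaving 2447
2447: greatest Fibonacci not exceeding it is 1597, leaving 850
850: greatest Fibonacci not exceeding it is 610, leaving 240
240: greatest Fibonacci not exceeding it is 233, leaving 7
7: greatest Fibonacci not exceeding it is 5, leaving 2
2: greatest Fibonacci not exceeding it is 2, leaving 0
So 26923 = 17711 + 6765 + 1597 + 610 + 233 + 5 + 2, with no two terms consecutive in the sequence.

17711 + 6765 + 1597 + 610 + 233 + 5 + 2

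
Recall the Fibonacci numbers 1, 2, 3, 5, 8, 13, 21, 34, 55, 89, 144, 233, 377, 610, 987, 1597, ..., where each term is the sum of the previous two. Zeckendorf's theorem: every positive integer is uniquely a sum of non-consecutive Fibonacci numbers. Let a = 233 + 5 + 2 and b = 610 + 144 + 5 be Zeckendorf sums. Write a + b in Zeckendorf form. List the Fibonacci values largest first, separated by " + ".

The two numbers are 240 and 759, so their sum is 999.
Greedily peel off the largest Fibonacci term at each step:
999 − 987 = 12
12 − 8 = 4
4 − 3 = 1
1 − 1 = 0

987 + 8 + 3 + 1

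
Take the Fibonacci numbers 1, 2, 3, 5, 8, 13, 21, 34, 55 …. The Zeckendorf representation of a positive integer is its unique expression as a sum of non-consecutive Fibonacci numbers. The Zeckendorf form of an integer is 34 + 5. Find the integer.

39

34 + 5 = 39.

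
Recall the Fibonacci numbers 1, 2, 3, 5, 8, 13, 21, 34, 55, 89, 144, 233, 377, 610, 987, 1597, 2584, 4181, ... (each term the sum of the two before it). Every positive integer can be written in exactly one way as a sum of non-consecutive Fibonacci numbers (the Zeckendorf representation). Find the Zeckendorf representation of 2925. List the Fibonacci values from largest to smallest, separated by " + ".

take 2584 (≤ 2925); 2925 − 2584 = 341
take 233 (≤ 341); 341 − 233 = 108
take 89 (≤ 108); 108 − 89 = 19
take 13 (≤ 19); 19 − 13 = 6
take 5 (≤ 6); 6 − 5 = 1
take 1 (≤ 1); 1 − 1 = 0
So 2925 = 2584 + 233 + 89 + 13 + 5 + 1, with no two terms consecutive in the sequence.

2584 + 233 + 89 + 13 + 5 + 1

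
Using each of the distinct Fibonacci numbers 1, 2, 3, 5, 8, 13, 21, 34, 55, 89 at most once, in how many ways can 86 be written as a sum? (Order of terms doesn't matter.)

Starting from the Zeckendorf form and repeatedly splitting a term F_k into F_{k−1} + F_{k−2} (when neither is already used) reaches every representation.
86 = 55+21+8+2 = 55+21+5+3+2 = 55+13+8+5+3+2 = 34+21+13+8+5+3+2 — 4 representations.

4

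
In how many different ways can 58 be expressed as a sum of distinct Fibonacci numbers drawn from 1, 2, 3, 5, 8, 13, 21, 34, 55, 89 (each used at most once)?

7

Each representation comes from the Zeckendorf form by replacing some F_k with F_{k−1} + F_{k−2} where possible.
58 = 55+3 = 55+2+1 = 34+21+3 = 34+21+2+1 = … (3 more), for 7 in all.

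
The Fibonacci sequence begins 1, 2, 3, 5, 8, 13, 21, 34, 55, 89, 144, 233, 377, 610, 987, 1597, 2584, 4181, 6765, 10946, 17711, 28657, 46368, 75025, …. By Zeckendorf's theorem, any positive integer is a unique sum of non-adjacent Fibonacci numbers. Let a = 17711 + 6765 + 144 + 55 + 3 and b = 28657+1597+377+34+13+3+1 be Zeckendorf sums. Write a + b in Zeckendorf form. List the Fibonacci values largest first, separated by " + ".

The two numbers are 24678 and 30682, so their sum is 55360.
55360: greatest Fibonacci not exceeding it is 46368, leaving 8992
8992: greatest Fibonacci not exceeding it is 6765, leaving 2227
2227: greatest Fibonacci not exceeding it is 1597, leaving 630
630: greatest Fibonacci not exceeding it is 610, leaving 20
20: greatest Fibonacci not exceeding it is 13, leaving 7
7: greatest Fibonacci not exceeding it is 5, leaving 2
2: greatest Fibonacci not exceeding it is 2, leaving 0

46368 + 6765 + 1597 + 610 + 13 + 5 + 2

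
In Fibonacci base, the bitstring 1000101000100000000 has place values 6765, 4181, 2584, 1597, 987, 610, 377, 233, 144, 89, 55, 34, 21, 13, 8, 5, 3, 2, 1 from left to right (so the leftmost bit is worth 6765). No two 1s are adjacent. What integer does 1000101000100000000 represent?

Summing the place values of the 1 bits: 6765 + 987 + 377 + 55 = 8184.

8184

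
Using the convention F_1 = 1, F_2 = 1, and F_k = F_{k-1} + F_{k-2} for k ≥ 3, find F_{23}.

28657

Iterating the recurrence up to F_{19} = 4181 and F_{18} = 2584:
F_{20} = F_{19} + F_{18} = 4181 + 2584 = 6765
F_{21} = F_{20} + F_{19} = 6765 + 4181 = 10946
F_{22} = F_{21} + F_{20} = 10946 + 6765 = 17711
F_{23} = F_{22} + F_{21} = 17711 + 10946 = 28657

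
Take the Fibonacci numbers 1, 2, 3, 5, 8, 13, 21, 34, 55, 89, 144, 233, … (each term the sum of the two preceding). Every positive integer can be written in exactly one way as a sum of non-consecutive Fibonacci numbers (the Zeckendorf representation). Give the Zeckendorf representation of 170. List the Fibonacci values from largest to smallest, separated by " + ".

144 + 21 + 5

Repeatedly subtract the largest Fibonacci number that fits:
170: greatest Fibonacci not exceeding it is 144, leaving 26
26: greatest Fibonacci not exceeding it is 21, leaving 5
5: greatest Fibonacci not exceeding it is 5, leaving 0
So 170 = 144 + 21 + 5, with no two terms consecutive in the sequence.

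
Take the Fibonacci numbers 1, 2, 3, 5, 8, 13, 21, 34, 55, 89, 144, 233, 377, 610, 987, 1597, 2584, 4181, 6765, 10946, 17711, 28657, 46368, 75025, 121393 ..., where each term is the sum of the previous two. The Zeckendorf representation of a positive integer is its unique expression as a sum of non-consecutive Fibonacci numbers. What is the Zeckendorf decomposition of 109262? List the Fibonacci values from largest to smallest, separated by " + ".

take 75025 (≤ 109262); 109262 − 75025 = 34237
take 28657 (≤ 34237); 34237 − 28657 = 5580
take 4181 (≤ 5580); 5580 − 4181 = 1399
take 987 (≤ 1399); 1399 − 987 = 412
take 377 (≤ 412); 412 − 377 = 35
take 34 (≤ 35); 35 − 34 = 1
take 1 (≤ 1); 1 − 1 = 0
So 109262 = 75025 + 28657 + 4181 + 987 + 377 + 34 + 1, with no two terms consecutive in the sequence.

75025 + 28657 + 4181 + 987 + 377 + 34 + 1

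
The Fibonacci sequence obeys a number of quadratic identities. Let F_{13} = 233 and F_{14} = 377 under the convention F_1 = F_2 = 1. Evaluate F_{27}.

By F_{2k+1} = F_k² + F_{k+1}²: F_{27} = 233² + 377² = 54289 + 142129 = 196418.

196418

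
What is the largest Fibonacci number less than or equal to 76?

55

55 ≤ 76 < 89, so the largest Fibonacci number not exceeding 76 is 55.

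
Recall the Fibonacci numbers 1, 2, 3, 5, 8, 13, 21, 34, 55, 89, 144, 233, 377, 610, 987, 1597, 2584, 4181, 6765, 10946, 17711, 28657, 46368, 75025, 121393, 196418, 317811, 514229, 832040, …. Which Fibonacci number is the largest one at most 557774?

514229 ≤ 557774 < 832040, so the largest Fibonacci number not exceeding 557774 is 514229.

514229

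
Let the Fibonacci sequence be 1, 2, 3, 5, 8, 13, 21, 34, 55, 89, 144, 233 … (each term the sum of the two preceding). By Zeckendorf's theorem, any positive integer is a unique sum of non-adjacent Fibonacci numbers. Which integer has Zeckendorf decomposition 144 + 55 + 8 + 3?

210

144 + 55 + 8 + 3 = 210.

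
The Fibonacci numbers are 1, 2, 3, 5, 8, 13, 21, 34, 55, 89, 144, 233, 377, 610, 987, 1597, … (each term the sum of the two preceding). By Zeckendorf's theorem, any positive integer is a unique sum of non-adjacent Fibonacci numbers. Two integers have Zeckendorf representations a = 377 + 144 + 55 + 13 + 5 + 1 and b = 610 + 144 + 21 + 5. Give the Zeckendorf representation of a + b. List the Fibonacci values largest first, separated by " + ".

987 + 377 + 8 + 3

The two numbers are 595 and 780, so their sum is 1375.
largest Fibonacci ≤ 1375 is 987; 1375 − 987 = 388
largest Fibonacci ≤ 388 is 377; 388 − 377 = 11
largest Fibonacci ≤ 11 is 8; 11 − 8 = 3
largest Fibonacci ≤ 3 is 3; 3 − 3 = 0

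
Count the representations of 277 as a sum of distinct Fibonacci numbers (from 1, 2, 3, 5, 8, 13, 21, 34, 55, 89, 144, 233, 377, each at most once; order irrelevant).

Each representation comes from the Zeckendorf form by replacing some F_k with F_{k−1} + F_{k−2} where possible.
277 = 233+34+8+2 = 233+34+5+3+2 = 233+21+13+8+2 = 144+89+34+8+2 = 233+21+13+5+3+2 = … (5 more), for 10 in all.

10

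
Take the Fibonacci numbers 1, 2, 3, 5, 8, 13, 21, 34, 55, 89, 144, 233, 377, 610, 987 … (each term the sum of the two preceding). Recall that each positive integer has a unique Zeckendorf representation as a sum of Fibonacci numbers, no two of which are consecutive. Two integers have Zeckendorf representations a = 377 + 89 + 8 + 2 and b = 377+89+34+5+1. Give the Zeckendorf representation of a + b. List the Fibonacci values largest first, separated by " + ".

610 + 233 + 89 + 34 + 13 + 3

The two numbers are 476 and 506, so their sum is 982.
982 − 610 = 372
372 − 233 = 139
139 − 89 = 50
50 − 34 = 16
16 − 13 = 3
3 − 3 = 0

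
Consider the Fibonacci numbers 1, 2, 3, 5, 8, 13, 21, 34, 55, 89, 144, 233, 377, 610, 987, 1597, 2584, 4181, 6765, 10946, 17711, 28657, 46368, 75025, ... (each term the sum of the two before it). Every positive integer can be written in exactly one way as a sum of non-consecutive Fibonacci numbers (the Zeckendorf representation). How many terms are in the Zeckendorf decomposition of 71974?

9

Repeatedly subtract the largest Fibonacci number that fits:
71974 − 46368 = 25606
25606 − 17711 = 7895
7895 − 6765 = 1130
1130 − 987 = 143
143 − 89 = 54
54 − 34 = 20
20 − 13 = 7
7 − 5 = 2
2 − 2 = 0
71974 = 46368 + 17711 + 6765 + 987 + 89 + 34 + 13 + 5 + 2, which has 9 terms.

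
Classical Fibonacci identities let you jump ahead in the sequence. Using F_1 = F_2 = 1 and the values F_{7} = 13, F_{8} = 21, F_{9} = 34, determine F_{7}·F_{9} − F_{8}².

13·34 − 21² = 442 − 441 = 1. (Cassini's identity: F_{k−1}F_{k+1} − F_k² = (−1)^k.)

1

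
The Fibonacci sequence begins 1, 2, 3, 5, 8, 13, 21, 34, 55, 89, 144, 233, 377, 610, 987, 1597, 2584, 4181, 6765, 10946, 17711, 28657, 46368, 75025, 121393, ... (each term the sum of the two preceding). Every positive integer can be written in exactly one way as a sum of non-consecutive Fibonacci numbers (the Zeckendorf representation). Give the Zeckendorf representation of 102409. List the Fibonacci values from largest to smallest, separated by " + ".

Repeatedly subtract the largest Fibonacci number that fits:
102409 − 75025 = 27384
27384 − 17711 = 9673
9673 − 6765 = 2908
2908 − 2584 = 324
324 − 233 = 91
91 − 89 = 2
2 − 2 = 0
So 102409 = 75025 + 17711 + 6765 + 2584 + 233 + 89 + 2, with no two terms consecutive in the sequence.

75025 + 17711 + 6765 + 2584 + 233 + 89 + 2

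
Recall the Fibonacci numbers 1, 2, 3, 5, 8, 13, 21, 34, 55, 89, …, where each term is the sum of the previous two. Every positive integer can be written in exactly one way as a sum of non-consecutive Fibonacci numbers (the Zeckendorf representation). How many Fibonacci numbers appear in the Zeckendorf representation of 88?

Repeatedly subtract the largest Fibonacci number that fits:
88 − 55 = 33
33 − 21 = 12
12 − 8 = 4
4 − 3 = 1
1 − 1 = 0
88 = 55 + 21 + 8 + 3 + 1, which has 5 terms.

5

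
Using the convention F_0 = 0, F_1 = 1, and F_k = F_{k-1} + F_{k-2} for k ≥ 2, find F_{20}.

6765

Iterating the recurrence up to F_{12} = 144 and F_{11} = 89:
F_{13} = F_{12} + F_{11} = 144 + 89 = 233
F_{14} = F_{13} + F_{12} = 233 + 144 = 377
F_{15} = F_{14} + F_{13} = 377 + 233 = 610
F_{16} = F_{15} + F_{14} = 610 + 377 = 987
F_{17} = F_{16} + F_{15} = 987 + 610 = 1597
F_{18} = F_{17} + F_{16} = 1597 + 987 = 2584
F_{19} = F_{18} + F_{17} = 2584 + 1597 = 4181
F_{20} = F_{19} + F_{18} = 4181 + 2584 = 6765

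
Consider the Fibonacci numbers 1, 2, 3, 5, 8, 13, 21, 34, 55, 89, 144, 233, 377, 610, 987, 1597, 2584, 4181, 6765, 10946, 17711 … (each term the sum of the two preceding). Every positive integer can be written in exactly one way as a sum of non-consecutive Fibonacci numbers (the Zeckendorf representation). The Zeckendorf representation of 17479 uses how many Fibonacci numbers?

10946 ≤ 17479 < 17711, so take 10946; remainder 6533
4181 ≤ 6533 < 6765, so take 4181; remainder 2352
1597 ≤ 2352 < 2584, so take 1597; remainder 755
610 ≤ 755 < 987, so take 610; remainder 145
144 ≤ 145 < 233, so take 144; remainder 1
1 ≤ 1 < 2, so take 1; remainder 0
17479 = 10946 + 4181 + 1597 + 610 + 144 + 1, which has 6 terms.

6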